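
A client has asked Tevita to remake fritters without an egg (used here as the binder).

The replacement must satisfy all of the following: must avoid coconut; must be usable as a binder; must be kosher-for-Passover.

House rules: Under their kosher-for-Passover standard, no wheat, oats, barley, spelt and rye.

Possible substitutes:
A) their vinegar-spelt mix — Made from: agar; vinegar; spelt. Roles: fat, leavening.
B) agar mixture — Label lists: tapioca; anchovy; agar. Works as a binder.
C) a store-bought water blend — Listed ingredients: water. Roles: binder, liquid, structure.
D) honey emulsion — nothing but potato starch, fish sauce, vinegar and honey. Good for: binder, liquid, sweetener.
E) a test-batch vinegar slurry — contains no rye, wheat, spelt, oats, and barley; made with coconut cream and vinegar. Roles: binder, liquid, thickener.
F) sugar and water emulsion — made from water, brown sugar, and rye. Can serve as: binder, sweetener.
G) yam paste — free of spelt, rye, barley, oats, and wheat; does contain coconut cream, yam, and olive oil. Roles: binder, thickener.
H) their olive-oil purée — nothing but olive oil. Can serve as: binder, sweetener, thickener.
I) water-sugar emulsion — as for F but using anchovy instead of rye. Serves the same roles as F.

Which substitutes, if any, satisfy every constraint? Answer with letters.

B, C, D, H, I

A: not usable as a binder; has spelt, so not kosher-for-Passover — reject
B: all constraints satisfied — OK
C: works as a binder, no coconut, kosher-for-Passover — keep
D: no coconut, kosher-for-Passover — valid
E: has coconut cream, so not coconut-free — no
F: has rye, so not kosher-for-Passover — out
G: has coconut cream, so not coconut-free — out
H: only olive oil; none excluded — valid
I: only anchovy, brown sugar and water; none excluded — OK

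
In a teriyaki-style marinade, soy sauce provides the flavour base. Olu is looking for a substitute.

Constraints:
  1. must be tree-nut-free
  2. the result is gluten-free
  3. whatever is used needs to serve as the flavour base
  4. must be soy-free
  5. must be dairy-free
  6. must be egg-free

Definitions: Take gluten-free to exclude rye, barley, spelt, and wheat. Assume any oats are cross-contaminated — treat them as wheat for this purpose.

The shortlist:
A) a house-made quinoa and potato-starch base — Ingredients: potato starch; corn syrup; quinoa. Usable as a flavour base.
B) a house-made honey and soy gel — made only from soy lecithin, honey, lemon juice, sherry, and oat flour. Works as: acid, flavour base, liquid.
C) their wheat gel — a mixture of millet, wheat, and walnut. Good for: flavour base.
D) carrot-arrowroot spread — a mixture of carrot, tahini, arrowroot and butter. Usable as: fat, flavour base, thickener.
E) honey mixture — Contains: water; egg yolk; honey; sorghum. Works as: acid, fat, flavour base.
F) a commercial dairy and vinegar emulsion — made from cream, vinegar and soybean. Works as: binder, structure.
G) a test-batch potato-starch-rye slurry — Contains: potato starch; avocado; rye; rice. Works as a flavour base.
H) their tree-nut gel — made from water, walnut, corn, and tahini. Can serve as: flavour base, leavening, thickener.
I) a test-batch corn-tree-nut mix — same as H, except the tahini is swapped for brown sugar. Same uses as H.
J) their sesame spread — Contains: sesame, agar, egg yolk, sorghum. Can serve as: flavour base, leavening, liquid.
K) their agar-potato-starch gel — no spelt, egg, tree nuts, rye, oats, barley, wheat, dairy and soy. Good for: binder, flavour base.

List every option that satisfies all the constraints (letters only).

A: only corn syrup, potato starch, and quinoa; none excluded — keep
B: has oat flour, so not gluten-free; has soy lecithin, so not soy-free — reject
C: has wheat, so not gluten-free; has walnut, so not tree-nut-free — no
D: has butter, so not dairy-free — reject
E: has egg yolk, so not egg-free — reject
F: not usable as a flavour base; has cream, so not dairy-free (and 1 more) — out
G: has rye, so not gluten-free — reject
H: has walnut, so not tree-nut-free — out
I: has walnut, so not tree-nut-free — out
J: has egg yolk, so not egg-free — reject
K: works as a flavour base, no dairy, gluten-free — OK

A, K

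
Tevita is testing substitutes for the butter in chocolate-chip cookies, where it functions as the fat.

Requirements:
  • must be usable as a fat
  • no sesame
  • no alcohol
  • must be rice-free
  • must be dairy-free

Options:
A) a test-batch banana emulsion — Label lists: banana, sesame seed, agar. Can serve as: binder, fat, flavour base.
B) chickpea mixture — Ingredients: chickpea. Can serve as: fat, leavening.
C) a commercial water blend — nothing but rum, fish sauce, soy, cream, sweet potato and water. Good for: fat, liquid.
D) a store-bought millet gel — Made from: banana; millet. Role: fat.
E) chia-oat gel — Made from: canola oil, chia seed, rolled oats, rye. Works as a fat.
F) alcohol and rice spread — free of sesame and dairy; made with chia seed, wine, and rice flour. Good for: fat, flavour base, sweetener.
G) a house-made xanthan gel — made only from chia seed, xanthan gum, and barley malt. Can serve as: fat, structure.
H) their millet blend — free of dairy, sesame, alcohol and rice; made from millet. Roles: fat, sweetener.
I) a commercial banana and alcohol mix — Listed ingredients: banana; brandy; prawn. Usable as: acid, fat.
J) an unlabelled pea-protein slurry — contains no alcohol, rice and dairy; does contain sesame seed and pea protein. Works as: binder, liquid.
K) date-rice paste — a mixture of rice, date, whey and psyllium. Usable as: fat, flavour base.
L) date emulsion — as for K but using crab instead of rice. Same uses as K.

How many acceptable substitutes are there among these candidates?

5

A: has sesame seed, so not sesame-free — out
B: nothing on the exclusion list — valid
C: has cream, so not dairy-free; has rum, so not alcohol-free — out
D: only millet and banana; none excluded — OK
E: works as a fat, no rice, no alcohol — keep
F: has rice flour, so not rice-free; has wine, so not alcohol-free — no
G: all constraints satisfied — OK
H: nothing on the exclusion list — valid
I: has brandy, so not alcohol-free — reject
J: not usable as a fat; has sesame seed, so not sesame-free — out
K: has whey, so not dairy-free; has rice, so not rice-free — no
L: has whey, so not dairy-free — reject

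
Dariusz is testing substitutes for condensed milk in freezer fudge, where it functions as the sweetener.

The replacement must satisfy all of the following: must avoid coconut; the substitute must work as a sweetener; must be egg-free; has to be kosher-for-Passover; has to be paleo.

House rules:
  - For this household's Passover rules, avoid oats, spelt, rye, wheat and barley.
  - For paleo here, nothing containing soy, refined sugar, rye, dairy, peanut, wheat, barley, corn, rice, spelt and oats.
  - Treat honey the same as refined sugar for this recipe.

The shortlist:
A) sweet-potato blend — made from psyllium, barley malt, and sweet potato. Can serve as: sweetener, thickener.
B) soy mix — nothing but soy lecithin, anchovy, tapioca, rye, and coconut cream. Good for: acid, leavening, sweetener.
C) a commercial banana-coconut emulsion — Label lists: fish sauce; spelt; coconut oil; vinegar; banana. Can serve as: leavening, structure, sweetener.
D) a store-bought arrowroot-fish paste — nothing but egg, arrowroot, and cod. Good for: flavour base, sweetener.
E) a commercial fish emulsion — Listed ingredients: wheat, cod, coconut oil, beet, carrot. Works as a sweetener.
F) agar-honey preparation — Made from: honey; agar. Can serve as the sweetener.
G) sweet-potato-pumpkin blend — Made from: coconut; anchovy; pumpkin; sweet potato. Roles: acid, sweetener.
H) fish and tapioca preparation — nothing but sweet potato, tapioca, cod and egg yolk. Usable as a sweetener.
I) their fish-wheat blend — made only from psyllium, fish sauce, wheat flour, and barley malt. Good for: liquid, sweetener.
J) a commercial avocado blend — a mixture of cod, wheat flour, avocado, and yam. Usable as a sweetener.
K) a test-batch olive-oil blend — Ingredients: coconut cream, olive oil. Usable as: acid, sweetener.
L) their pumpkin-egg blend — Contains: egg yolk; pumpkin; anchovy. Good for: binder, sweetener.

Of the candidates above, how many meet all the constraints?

0

A: has barley malt, so not kosher-for-Passover; has barley malt, so not paleo — out
B: has rye, so not kosher-for-Passover; has rye, so not paleo (and 1 more) — reject
C: has spelt, so not kosher-for-Passover; has spelt, so not paleo (and 1 more) — out
D: has egg, so not egg-free — reject
E: has wheat, so not kosher-for-Passover; has wheat, so not paleo (and 1 more) — no
F: has honey, so not paleo — reject
G: has coconut, so not coconut-free — out
H: has egg yolk, so not egg-free — out
I: has barley malt, so not kosher-for-Passover; has barley malt, so not paleo — no
J: has wheat flour, so not kosher-for-Passover; has wheat flour, so not paleo — reject
K: has coconut cream, so not coconut-free — no
L: has egg yolk, so not egg-free — reject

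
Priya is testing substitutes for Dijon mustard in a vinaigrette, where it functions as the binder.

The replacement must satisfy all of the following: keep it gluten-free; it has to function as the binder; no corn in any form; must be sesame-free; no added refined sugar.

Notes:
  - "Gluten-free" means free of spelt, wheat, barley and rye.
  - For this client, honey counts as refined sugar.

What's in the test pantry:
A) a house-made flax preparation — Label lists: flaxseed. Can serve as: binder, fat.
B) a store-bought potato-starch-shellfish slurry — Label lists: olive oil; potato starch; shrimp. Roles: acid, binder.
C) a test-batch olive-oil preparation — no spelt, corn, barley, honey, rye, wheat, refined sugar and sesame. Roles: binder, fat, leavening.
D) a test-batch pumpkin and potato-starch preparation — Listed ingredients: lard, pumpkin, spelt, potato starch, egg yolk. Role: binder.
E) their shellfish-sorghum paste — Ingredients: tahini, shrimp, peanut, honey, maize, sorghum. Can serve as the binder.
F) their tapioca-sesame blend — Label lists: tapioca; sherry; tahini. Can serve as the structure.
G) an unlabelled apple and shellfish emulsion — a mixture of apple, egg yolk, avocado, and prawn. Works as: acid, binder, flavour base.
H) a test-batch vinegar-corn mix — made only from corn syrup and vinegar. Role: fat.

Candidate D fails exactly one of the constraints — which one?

usable as a binder: satisfied
gluten-free: has spelt — fails
no-added-sugar: satisfied
sesame-free: satisfied
corn-free: satisfied

gluten-free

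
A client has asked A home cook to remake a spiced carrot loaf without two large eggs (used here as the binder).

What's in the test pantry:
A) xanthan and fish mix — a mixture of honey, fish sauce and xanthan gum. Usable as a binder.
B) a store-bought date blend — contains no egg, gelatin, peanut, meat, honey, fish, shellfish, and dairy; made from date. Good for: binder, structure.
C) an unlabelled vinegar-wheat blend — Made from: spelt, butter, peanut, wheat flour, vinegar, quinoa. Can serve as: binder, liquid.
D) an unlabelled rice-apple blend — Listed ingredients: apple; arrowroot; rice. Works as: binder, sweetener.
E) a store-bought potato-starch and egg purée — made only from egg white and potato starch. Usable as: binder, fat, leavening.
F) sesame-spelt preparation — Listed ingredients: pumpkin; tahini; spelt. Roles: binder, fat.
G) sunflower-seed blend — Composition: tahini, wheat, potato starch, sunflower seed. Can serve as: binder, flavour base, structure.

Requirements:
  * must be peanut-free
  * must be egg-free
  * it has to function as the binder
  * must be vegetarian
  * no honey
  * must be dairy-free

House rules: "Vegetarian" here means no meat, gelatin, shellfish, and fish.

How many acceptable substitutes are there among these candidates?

A: has fish sauce, so not vegetarian; has honey, so not honey-free — no
B: works as a binder, no honey, no peanut — keep
C: has peanut, so not peanut-free; has butter, so not dairy-free — no
D: only rice, arrowroot and apple; none excluded — keep
E: has egg white, so not egg-free — no
F: only tahini, spelt, and pumpkin; none excluded — keep
G: every rule checks out — OK

4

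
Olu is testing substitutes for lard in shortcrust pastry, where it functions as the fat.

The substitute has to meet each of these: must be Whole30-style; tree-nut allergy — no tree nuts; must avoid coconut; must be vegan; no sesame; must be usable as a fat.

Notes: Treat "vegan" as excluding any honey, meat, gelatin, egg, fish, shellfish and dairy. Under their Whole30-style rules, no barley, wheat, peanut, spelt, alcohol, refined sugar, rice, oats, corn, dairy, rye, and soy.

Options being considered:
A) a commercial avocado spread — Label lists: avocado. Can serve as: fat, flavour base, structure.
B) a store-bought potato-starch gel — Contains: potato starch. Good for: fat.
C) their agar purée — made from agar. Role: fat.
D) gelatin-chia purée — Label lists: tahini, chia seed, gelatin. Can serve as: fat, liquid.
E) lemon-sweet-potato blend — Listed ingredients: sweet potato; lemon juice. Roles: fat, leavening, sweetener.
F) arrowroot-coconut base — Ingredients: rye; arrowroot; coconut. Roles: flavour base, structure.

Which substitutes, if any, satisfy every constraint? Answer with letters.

A: only avocado; none excluded — OK
B: only potato starch; none excluded — keep
C: only agar; none excluded — keep
D: has gelatin, so not vegan; has tahini, so not sesame-free — reject
E: nothing on the exclusion list — keep
F: not usable as a fat; has rye, so not Whole30-style (and 1 more) — no

A, B, C, E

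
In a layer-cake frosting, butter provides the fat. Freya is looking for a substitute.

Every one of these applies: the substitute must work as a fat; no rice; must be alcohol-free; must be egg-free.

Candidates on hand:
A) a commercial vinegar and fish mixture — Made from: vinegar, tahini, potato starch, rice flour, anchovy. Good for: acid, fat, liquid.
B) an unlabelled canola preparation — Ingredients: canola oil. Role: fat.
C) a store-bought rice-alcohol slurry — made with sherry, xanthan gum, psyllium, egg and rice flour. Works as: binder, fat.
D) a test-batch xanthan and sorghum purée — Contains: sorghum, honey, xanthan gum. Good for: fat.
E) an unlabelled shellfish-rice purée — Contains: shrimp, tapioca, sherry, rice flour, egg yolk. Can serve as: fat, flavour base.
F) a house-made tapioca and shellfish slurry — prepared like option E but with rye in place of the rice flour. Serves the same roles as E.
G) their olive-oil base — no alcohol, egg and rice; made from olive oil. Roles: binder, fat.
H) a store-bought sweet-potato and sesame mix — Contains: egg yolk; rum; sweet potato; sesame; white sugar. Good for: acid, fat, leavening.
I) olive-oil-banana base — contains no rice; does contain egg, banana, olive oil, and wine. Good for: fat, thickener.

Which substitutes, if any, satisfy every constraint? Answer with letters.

A: has rice flour, so not rice-free — reject
B: no rice, no alcohol — keep
C: has rice flour, so not rice-free; has sherry, so not alcohol-free (and 1 more) — reject
D: only honey, xanthan gum, and sorghum; none excluded — keep
E: has rice flour, so not rice-free; has sherry, so not alcohol-free (and 1 more) — out
F: has sherry, so not alcohol-free; has egg yolk, so not egg-free — no
G: nothing on the exclusion list — keep
H: has rum, so not alcohol-free; has egg yolk, so not egg-free — no
I: has wine, so not alcohol-free; has egg, so not egg-free — reject

B, D, G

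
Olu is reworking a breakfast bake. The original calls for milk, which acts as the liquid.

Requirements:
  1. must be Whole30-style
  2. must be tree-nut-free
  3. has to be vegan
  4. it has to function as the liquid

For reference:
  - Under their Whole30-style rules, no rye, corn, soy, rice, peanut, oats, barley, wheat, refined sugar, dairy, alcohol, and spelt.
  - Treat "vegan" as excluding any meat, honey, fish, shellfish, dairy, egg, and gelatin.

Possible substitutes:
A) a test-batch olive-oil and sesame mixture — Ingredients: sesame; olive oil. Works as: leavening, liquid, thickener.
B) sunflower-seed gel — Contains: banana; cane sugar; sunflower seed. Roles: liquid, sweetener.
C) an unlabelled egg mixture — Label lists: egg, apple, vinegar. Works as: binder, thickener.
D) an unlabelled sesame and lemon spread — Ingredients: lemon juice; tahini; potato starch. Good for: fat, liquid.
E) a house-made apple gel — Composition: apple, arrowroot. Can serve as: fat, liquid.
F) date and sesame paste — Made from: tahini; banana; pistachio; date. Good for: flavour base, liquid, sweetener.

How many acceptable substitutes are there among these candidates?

3

A: every rule checks out — keep
B: has cane sugar, so not Whole30-style — reject
C: not usable as a liquid; has egg, so not vegan — no
D: works as a liquid, no tree nuts, vegan — OK
E: only arrowroot and apple; none excluded — valid
F: has pistachio, so not tree-nut-free — no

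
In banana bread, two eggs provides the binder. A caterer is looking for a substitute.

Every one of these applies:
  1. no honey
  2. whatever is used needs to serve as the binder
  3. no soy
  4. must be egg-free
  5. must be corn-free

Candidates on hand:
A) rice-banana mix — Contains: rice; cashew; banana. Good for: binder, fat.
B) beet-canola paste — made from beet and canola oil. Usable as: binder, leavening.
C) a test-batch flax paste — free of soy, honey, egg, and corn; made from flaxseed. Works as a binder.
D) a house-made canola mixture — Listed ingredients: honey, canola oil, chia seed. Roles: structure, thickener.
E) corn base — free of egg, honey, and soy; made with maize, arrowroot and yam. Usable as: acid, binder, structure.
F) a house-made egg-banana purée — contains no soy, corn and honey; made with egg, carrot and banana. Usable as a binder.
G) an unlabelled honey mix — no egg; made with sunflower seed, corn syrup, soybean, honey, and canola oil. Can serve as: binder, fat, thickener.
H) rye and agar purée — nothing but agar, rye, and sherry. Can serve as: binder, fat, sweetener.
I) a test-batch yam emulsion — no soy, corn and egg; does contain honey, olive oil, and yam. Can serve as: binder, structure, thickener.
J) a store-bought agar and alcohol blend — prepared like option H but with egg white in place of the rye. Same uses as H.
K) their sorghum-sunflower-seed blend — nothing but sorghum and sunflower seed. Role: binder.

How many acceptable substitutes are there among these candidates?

5

A: works as a binder, no egg, no soy — valid
B: every rule checks out — keep
C: nothing on the exclusion list — OK
D: not usable as a binder; has honey, so not honey-free — no
E: has maize, so not corn-free — no
F: has egg, so not egg-free — no
G: has honey, so not honey-free; has corn syrup, so not corn-free (and 1 more) — no
H: only sherry, rye, and agar; none excluded — keep
I: has honey, so not honey-free — no
J: has egg white, so not egg-free — no
K: only sunflower seed and sorghum; none excluded — valid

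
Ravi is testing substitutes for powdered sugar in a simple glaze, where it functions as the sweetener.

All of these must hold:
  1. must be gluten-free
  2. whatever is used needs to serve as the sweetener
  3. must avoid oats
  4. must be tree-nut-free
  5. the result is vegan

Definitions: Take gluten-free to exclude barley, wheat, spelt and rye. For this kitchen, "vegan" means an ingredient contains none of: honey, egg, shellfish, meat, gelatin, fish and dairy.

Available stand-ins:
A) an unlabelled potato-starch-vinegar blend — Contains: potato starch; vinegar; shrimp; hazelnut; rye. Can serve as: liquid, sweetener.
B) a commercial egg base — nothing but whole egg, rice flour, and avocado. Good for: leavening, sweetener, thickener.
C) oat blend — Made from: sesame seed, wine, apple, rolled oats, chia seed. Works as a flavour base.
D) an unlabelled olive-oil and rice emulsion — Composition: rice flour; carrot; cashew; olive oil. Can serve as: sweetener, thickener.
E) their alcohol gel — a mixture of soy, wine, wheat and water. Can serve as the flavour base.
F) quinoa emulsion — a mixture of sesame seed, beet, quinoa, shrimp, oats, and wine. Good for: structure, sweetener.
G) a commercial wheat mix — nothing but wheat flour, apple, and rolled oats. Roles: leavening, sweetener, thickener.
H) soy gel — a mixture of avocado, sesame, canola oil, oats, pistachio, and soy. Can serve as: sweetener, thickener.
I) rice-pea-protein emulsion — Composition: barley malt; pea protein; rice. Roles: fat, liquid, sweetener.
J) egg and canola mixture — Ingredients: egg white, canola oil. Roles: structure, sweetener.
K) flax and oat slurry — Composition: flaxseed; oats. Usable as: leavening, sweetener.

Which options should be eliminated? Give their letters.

A, B, C, D, E, F, G, H, I, J, K

A: has rye, so not gluten-free; has shrimp, so not vegan (and 1 more) — out
B: has whole egg, so not vegan — no
C: not usable as a sweetener; has rolled oats, so not oat-free — reject
D: has cashew, so not tree-nut-free — reject
E: not usable as a sweetener; has wheat, so not gluten-free — no
F: has shrimp, so not vegan; has oats, so not oat-free — no
G: has wheat flour, so not gluten-free; has rolled oats, so not oat-free — no
H: has oats, so not oat-free; has pistachio, so not tree-nut-free — no
I: has barley malt, so not gluten-free — no
J: has egg white, so not vegan — reject
K: has oats, so not oat-free — out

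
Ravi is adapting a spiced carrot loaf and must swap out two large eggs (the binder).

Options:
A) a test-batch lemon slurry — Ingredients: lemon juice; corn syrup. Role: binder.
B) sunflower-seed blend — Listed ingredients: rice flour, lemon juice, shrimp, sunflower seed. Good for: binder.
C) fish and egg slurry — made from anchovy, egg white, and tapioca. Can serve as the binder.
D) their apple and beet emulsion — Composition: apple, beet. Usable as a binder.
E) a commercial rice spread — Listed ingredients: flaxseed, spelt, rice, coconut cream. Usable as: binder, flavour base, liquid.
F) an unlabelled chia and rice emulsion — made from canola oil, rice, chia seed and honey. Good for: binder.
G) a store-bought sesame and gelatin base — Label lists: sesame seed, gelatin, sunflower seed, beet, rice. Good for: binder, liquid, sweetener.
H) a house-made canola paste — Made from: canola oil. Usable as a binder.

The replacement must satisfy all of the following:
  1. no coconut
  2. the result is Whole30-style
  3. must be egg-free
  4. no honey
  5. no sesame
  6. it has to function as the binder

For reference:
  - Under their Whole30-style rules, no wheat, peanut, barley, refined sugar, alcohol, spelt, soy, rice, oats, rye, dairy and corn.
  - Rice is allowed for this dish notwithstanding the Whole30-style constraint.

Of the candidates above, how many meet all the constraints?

3

A: has corn syrup, so not Whole30-style — reject
B: rice is permitted under the Whole30-style carve-out; nothing else excluded — keep
C: has egg white, so not egg-free — no
D: only apple and beet; none excluded — OK
E: has spelt, so not Whole30-style; has coconut cream, so not coconut-free — no
F: has honey, so not honey-free — reject
G: has sesame seed, so not sesame-free — reject
H: nothing on the exclusion list — valid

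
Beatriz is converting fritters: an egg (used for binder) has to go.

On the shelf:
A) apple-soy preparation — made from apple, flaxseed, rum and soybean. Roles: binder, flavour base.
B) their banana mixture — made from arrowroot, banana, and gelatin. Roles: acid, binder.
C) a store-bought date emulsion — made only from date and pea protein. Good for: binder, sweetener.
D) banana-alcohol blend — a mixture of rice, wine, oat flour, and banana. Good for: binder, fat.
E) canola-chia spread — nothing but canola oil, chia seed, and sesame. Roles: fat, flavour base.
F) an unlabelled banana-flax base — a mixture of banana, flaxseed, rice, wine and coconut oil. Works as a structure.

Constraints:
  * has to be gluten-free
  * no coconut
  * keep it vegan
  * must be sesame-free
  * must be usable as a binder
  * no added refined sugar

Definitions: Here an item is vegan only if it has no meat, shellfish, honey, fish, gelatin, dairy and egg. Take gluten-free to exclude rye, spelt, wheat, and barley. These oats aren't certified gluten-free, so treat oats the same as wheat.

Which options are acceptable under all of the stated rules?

A, C

A: works as a binder, no refined sugar, vegan — OK
B: has gelatin, so not vegan — no
C: every rule checks out — keep
D: has oat flour, so not gluten-free — out
E: not usable as a binder; has sesame, so not sesame-free — out
F: not usable as a binder; has coconut oil, so not coconut-free — no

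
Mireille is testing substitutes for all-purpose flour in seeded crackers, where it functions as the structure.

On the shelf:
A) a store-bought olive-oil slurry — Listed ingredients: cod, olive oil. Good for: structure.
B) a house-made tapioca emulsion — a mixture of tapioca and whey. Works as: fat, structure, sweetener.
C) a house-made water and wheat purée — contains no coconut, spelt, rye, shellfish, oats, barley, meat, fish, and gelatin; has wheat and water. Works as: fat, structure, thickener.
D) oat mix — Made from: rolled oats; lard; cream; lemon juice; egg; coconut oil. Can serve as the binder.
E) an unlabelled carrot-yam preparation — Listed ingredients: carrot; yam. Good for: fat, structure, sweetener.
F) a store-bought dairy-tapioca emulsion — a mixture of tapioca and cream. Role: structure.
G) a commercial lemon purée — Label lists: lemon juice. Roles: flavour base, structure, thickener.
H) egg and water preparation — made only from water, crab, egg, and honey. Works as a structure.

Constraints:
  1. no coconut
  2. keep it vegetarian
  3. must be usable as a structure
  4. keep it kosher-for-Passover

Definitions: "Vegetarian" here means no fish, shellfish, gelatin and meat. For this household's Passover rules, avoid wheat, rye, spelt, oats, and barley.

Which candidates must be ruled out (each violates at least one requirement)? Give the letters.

A: has cod, so not vegetarian — no
B: all constraints satisfied — valid
C: has wheat, so not kosher-for-Passover — no
D: not usable as a structure; has lard, so not vegetarian (and 2 more) — out
E: all constraints satisfied — valid
F: only cream and tapioca; none excluded — keep
G: all constraints satisfied — OK
H: has crab, so not vegetarian — reject

A, C, D, H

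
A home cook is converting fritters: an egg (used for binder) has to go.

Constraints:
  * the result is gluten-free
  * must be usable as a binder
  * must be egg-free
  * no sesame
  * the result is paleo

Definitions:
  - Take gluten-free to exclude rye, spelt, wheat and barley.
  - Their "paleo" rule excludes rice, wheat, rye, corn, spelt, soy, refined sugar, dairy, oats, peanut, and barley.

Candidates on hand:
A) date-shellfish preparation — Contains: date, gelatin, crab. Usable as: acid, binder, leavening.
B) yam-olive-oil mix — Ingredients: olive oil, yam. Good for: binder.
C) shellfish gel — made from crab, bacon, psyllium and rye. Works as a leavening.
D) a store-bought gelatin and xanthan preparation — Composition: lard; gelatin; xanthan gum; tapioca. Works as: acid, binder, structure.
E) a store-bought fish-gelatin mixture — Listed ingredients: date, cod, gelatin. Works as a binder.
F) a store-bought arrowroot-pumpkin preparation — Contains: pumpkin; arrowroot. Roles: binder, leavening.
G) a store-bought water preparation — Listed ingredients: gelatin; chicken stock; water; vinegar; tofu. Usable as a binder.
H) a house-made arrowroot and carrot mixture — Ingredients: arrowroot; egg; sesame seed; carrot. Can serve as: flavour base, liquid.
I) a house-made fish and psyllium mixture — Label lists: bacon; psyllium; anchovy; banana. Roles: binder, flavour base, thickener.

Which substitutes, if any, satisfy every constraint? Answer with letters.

A: every rule checks out — valid
B: works as a binder, no egg, gluten-free — OK
C: not usable as a binder; has rye, so not gluten-free (and 1 more) — out
D: gelatin and lard etc. — none of it excluded — valid
E: nothing on the exclusion list — valid
F: works as a binder, no sesame, paleo — keep
G: has tofu, so not paleo — reject
H: not usable as a binder; has egg, so not egg-free (and 1 more) — reject
I: no sesame, no egg — keep

A, B, D, E, F, I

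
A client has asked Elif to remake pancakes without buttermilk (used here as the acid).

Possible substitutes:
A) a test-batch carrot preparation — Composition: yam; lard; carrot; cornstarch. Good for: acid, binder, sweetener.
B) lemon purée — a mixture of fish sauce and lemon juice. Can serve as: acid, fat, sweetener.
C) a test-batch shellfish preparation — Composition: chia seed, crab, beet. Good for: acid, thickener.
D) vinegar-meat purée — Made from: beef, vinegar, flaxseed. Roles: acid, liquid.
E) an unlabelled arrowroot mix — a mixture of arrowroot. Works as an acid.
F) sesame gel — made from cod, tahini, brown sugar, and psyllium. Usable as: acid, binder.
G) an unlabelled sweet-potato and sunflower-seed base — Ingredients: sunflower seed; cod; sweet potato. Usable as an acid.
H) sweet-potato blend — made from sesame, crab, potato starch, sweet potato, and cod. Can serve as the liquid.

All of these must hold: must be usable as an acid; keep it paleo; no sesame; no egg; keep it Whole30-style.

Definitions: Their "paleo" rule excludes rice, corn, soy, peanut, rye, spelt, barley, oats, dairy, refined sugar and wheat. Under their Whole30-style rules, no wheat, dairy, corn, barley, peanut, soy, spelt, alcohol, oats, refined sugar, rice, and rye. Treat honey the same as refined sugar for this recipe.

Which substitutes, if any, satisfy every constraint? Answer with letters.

B, C, D, E, G

A: has cornstarch, so not paleo; has cornstarch, so not Whole30-style — reject
B: every rule checks out — OK
C: only crab, beet, and chia seed; none excluded — OK
D: every rule checks out — OK
E: only arrowroot; none excluded — keep
F: has brown sugar, so not paleo; has brown sugar, so not Whole30-style (and 1 more) — out
G: every rule checks out — OK
H: not usable as an acid; has sesame, so not sesame-free — no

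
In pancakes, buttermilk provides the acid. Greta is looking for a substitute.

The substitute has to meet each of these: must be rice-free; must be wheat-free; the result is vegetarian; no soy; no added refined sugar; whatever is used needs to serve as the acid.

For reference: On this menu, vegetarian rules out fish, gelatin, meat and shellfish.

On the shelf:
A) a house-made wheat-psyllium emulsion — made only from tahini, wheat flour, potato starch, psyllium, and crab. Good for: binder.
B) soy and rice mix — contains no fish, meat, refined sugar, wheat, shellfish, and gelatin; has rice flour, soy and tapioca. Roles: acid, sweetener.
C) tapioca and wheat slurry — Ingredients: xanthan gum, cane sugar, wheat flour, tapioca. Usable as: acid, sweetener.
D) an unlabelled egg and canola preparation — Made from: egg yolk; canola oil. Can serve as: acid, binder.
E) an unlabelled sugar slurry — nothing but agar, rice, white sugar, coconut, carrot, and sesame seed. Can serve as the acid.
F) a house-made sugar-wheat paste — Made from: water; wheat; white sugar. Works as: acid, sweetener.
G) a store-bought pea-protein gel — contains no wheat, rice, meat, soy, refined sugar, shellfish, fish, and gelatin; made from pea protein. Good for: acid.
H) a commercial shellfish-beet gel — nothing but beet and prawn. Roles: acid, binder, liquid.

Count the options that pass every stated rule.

2

A: not usable as an acid; has crab, so not vegetarian (and 1 more) — reject
B: has soy, so not soy-free; has rice flour, so not rice-free — out
C: has wheat flour, so not wheat-free; has cane sugar, so not no-added-sugar — no
D: vegetarian, no refined sugar — OK
E: has rice, so not rice-free; has white sugar, so not no-added-sugar — no
F: has wheat, so not wheat-free; has white sugar, so not no-added-sugar — out
G: no refined sugar, no wheat — OK
H: has prawn, so not vegetarian — out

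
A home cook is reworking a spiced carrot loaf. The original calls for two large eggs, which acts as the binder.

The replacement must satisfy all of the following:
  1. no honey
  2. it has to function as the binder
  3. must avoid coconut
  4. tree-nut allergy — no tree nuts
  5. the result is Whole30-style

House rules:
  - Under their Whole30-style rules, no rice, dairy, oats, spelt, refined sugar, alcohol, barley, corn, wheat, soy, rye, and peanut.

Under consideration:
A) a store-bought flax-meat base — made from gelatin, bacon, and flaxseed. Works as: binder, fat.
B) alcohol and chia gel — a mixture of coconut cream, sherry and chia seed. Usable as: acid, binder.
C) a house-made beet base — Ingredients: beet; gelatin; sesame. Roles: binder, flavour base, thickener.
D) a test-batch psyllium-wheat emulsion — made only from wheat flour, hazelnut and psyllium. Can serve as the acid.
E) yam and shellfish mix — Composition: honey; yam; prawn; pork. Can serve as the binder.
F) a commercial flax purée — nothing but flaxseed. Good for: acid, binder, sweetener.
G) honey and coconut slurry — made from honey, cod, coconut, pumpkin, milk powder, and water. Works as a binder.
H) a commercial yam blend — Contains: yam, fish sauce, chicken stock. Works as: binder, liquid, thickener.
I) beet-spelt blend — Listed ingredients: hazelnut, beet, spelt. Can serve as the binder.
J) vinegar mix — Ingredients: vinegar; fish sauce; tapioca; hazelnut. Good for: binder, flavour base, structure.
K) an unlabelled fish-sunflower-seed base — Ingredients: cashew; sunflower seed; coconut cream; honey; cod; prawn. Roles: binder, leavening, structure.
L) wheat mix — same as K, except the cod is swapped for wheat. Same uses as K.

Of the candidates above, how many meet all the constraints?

4

A: only gelatin, bacon, and flaxseed; none excluded — valid
B: has sherry, so not Whole30-style; has coconut cream, so not coconut-free — out
C: nothing on the exclusion list — OK
D: not usable as a binder; has wheat flour, so not Whole30-style (and 1 more) — reject
E: has honey, so not honey-free — reject
F: works as a binder, no coconut, no honey — keep
G: has milk powder, so not Whole30-style; has honey, so not honey-free (and 1 more) — out
H: works as a binder, Whole30-style, no tree nuts — keep
I: has spelt, so not Whole30-style; has hazelnut, so not tree-nut-free — reject
J: has hazelnut, so not tree-nut-free — reject
K: has cashew, so not tree-nut-free; has honey, so not honey-free (and 1 more) — no
L: has wheat, so not Whole30-style; has cashew, so not tree-nut-free (and 2 more) — reject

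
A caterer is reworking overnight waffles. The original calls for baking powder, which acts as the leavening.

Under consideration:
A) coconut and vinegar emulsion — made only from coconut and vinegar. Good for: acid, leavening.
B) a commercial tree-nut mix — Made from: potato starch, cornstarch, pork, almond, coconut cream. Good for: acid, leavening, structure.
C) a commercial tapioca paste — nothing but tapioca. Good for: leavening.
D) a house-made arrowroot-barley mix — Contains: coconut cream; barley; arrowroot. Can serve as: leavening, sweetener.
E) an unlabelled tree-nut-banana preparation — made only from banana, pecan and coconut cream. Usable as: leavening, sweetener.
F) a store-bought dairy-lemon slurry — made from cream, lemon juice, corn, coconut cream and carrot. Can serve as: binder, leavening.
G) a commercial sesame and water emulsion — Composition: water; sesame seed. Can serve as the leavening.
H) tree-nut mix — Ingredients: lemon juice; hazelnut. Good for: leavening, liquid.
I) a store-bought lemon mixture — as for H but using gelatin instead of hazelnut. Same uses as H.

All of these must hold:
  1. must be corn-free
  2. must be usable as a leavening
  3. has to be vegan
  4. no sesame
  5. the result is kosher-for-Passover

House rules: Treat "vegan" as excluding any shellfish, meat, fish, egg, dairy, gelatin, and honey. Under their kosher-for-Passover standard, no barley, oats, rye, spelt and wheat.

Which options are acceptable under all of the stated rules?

A, C, E, H

A: only coconut and vinegar; none excluded — valid
B: has pork, so not vegan; has cornstarch, so not corn-free — reject
C: all constraints satisfied — valid
D: has barley, so not kosher-for-Passover — no
E: all constraints satisfied — valid
F: has cream, so not vegan; has corn, so not corn-free — no
G: has sesame seed, so not sesame-free — no
H: no sesame, vegan — OK
I: has gelatin, so not vegan — no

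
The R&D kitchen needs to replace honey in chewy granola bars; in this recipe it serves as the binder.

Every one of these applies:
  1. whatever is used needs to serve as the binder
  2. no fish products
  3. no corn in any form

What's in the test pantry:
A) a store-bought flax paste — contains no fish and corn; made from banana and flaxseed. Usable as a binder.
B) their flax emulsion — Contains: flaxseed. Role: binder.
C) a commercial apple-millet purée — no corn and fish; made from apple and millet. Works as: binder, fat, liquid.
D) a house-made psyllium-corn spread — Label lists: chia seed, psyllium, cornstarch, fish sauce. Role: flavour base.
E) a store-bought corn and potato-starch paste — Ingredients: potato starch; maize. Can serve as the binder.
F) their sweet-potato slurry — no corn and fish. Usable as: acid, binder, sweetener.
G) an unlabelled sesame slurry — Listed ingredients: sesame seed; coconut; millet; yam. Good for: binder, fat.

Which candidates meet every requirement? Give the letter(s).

A, B, C, F, G

A: works as a binder, no corn, no fish — valid
B: works as a binder, no corn, no fish — OK
C: every rule checks out — keep
D: not usable as a binder; has fish sauce, so not fish-free (and 1 more) — no
E: has maize, so not corn-free — no
F: works as a binder, no corn, no fish — valid
G: coconut and sesame seed etc. — none of it excluded — OK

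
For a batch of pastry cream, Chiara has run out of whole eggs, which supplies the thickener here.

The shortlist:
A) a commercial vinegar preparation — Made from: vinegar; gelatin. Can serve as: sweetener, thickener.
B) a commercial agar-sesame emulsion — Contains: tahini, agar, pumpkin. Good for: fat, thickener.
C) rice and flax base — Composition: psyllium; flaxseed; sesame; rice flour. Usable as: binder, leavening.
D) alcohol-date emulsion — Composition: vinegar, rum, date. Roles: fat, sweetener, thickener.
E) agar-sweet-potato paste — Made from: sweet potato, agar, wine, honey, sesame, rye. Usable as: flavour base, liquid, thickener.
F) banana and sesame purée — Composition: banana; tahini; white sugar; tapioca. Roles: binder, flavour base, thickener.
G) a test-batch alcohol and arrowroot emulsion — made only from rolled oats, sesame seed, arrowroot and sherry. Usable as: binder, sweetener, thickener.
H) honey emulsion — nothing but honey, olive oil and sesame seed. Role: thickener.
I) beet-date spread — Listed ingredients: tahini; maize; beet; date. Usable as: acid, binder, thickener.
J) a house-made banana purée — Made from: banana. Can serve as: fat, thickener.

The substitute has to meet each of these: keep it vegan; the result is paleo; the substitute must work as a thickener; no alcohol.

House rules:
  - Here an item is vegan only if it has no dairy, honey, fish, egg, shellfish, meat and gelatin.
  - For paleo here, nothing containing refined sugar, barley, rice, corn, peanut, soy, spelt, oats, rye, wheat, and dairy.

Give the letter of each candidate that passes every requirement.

B, J

A: has gelatin, so not vegan — out
B: only tahini, pumpkin and agar; none excluded — valid
C: not usable as a thickener; has rice flour, so not paleo — reject
D: has rum, so not alcohol-free — reject
E: has honey, so not vegan; has rye, so not paleo (and 1 more) — out
F: has white sugar, so not paleo — reject
G: has rolled oats, so not paleo; has sherry, so not alcohol-free — reject
H: has honey, so not vegan — reject
I: has maize, so not paleo — reject
J: only banana; none excluded — valid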